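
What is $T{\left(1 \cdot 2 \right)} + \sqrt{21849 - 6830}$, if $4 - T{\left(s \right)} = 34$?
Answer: $-30 + \sqrt{15019} \approx 92.552$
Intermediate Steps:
$T{\left(s \right)} = -30$ ($T{\left(s \right)} = 4 - 34 = -30$)
$T{\left(1 \cdot 2 \right)} + \sqrt{21849 - 6830} = -30 + \sqrt{21849 - 6830} = -30 + \sqrt{15019}$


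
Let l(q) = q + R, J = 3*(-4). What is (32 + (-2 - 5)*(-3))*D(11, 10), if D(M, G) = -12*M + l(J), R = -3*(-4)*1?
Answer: -6996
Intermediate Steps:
J = -12
R = 12 (R = 12*1 = 12)
l(q) = 12 + q (l(q) = q + 12 = 12 + q)
D(M, G) = -12*M (D(M, G) = -12*M + (12 - 12) = -12*M + 0 = -12*M)
(32 + (-2 - 5)*(-3))*D(11, 10) = (32 + (-2 - 5)*(-3))*(-12*11) = (32 - 7*(-3))*(-132) = (32 + 21)*(-132) = 53*(-132) = -6996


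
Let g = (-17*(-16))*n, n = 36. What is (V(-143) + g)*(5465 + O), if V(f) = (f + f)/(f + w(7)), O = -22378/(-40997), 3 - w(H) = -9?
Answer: 287491585886354/5370607 ≈ 5.3531e+7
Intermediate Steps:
w(H) = 12 (w(H) = 3 - 1*(-9) = 3 + 9 = 12)
g = 9792 (g = -17*(-16)*36 = 272*36 = 9792)
O = 22378/40997 (O = -22378*(-1/40997) = 22378/40997 ≈ 0.54585)
V(f) = 2*f/(12 + f) (V(f) = (f + f)/(f + 12) = (2*f)/(12 + f) = 2*f/(12 + f))
(V(-143) + g)*(5465 + O) = (2*(-143)/(12 - 143) + 9792)*(5465 + 22378/40997) = (2*(-143)/(-131) + 9792)*(224070983/40997) = (2*(-143)*(-1/131) + 9792)*(224070983/40997) = (286/131 + 9792)*(224070983/40997) = (1283038/131)*(224070983/40997) = 287491585886354/5370607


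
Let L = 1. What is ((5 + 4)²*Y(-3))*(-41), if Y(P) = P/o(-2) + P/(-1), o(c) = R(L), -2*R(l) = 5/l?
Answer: -69741/5 ≈ -13948.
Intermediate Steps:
R(l) = -5/(2*l)
o(c) = -5/2 (o(c) = -5/2/1 = -5/2*1 = -5/2)
Y(P) = -7*P/5 (Y(P) = P/(-5/2) + P/(-1) = P*(-⅖) + P*(-1) = -2*P/5 - P = -7*P/5)
((5 + 4)²*Y(-3))*(-41) = ((5 + 4)²*(-7/5*(-3)))*(-41) = (9²*(21/5))*(-41) = (81*(21/5))*(-41) = (1701/5)*(-41) = -69741/5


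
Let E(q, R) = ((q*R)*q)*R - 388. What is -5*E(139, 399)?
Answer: -15379610665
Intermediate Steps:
E(q, R) = -388 + R²*q² (E(q, R) = ((R*q)*q)*R - 388 = (R*q²)*R - 388 = R²*q² - 388 = -388 + R²*q²)
-5*E(139, 399) = -5*(-388 + 399²*139²) = -5*(-388 + 159201*19321) = -5*(-388 + 3075922521) = -5*3075922133 = -15379610665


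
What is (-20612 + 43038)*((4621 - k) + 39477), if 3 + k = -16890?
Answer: 1367784166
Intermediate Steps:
k = -16893 (k = -3 - 16890 = -16893)
(-20612 + 43038)*((4621 - k) + 39477) = (-20612 + 43038)*((4621 - 1*(-16893)) + 39477) = 22426*((4621 + 16893) + 39477) = 22426*(21514 + 39477) = 22426*60991 = 1367784166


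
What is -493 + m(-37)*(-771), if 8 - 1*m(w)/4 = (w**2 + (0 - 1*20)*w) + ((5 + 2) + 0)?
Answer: 6500579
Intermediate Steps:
m(w) = 4 - 4*w**2 + 80*w (m(w) = 32 - 4*((w**2 + (0 - 1*20)*w) + ((5 + 2) + 0)) = 32 - 4*((w**2 + (0 - 20)*w) + (7 + 0)) = 32 - 4*((w**2 - 20*w) + 7) = 32 - 4*(7 + w**2 - 20*w) = 32 + (-28 - 4*w**2 + 80*w) = 4 - 4*w**2 + 80*w)
-493 + m(-37)*(-771) = -493 + (4 - 4*(-37)**2 + 80*(-37))*(-771) = -493 + (4 - 4*1369 - 2960)*(-771) = -493 + (4 - 5476 - 2960)*(-771) = -493 - 8432*(-771) = -493 + 6501072 = 6500579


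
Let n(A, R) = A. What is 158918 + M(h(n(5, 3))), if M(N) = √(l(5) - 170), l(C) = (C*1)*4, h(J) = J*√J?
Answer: 158918 + 5*I*√6 ≈ 1.5892e+5 + 12.247*I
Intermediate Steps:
h(J) = J^(3/2)
l(C) = 4*C (l(C) = C*4 = 4*C)
M(N) = 5*I*√6 (M(N) = √(4*5 - 170) = √(20 - 170) = √(-150) = 5*I*√6)
158918 + M(h(n(5, 3))) = 158918 + 5*I*√6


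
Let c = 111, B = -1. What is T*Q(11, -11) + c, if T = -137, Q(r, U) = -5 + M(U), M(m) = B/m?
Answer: 8619/11 ≈ 783.54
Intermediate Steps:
M(m) = -1/m
Q(r, U) = -5 - 1/U
T*Q(11, -11) + c = -137*(-5 - 1/(-11)) + 111 = -137*(-5 - 1*(-1/11)) + 111 = -137*(-5 + 1/11) + 111 = -137*(-54/11) + 111 = 7398/11 + 111 = 8619/11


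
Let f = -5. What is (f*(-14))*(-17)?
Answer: -1190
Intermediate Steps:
(f*(-14))*(-17) = -5*(-14)*(-17) = 70*(-17) = -1190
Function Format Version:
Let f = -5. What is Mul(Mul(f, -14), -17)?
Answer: -1190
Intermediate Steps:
Mul(Mul(f, -14), -17) = Mul(Mul(-5, -14), -17) = Mul(70, -17) = -1190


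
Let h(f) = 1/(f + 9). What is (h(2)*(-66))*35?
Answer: -210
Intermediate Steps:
h(f) = 1/(9 + f)
(h(2)*(-66))*35 = (-66/(9 + 2))*35 = (-66/11)*35 = ((1/11)*(-66))*35 = -6*35 = -210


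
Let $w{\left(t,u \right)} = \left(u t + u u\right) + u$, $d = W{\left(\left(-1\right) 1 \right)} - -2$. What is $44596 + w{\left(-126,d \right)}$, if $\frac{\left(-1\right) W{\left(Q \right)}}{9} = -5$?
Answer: $40930$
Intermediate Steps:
$W{\left(Q \right)} = 45$ ($W{\left(Q \right)} = \left(-9\right) \left(-5\right) = 45$)
$d = 47$ ($d = 45 - -2 = 45 + 2 = 47$)
$w{\left(t,u \right)} = u + u^{2} + t u$ ($w{\left(t,u \right)} = \left(t u + u^{2}\right) + u = \left(u^{2} + t u\right) + u = u + u^{2} + t u$)
$44596 + w{\left(-126,d \right)} = 44596 + 47 \left(1 - 126 + 47\right) = 44596 + 47 \left(-78\right) = 44596 - 3666 = 40930$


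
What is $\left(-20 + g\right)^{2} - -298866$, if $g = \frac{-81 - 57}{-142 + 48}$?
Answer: $\frac{660953635}{2209} \approx 2.9921 \cdot 10^{5}$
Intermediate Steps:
$g = \frac{69}{47}$ ($g = - \frac{138}{-94} = \left(-138\right) \left(- \frac{1}{94}\right) = \frac{69}{47} \approx 1.4681$)
$\left(-20 + g\right)^{2} - -298866 = \left(-20 + \frac{69}{47}\right)^{2} - -298866 = \left(- \frac{871}{47}\right)^{2} + 298866 = \frac{758641}{2209} + 298866 = \frac{660953635}{2209}$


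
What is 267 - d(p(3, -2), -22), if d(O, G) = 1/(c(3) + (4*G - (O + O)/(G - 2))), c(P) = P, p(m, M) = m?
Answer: 90517/339 ≈ 267.01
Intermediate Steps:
d(O, G) = 1/(3 + 4*G - 2*O/(-2 + G)) (d(O, G) = 1/(3 + (4*G - (O + O)/(G - 2))) = 1/(3 + (4*G - 2*O/(-2 + G))) = 1/(3 + 4*G - 2*O/(-2 + G)))
267 - d(p(3, -2), -22) = 267 - (2 - 1*(-22))/(6 - 4*(-22)**2 + 2*3 + 5*(-22)) = 267 - (2 + 22)/(6 - 4*484 + 6 - 110) = 267 - 24/(6 - 1936 + 6 - 110) = 267 - 24/(-2034) = 267 - (-1)*24/2034 = 267 - 1*(-4/339) = 267 + 4/339 = 90517/339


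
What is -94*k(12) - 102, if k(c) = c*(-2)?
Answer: 2154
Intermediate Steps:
k(c) = -2*c
-94*k(12) - 102 = -(-188)*12 - 102 = -94*(-24) - 102 = 2256 - 102 = 2154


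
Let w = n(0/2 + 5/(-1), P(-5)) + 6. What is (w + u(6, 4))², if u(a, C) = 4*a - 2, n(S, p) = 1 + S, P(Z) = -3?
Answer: 576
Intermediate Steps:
u(a, C) = -2 + 4*a
w = 2 (w = (1 + (0/2 + 5/(-1))) + 6 = (1 + (0*(½) + 5*(-1))) + 6 = (1 + (0 - 5)) + 6 = (1 - 5) + 6 = -4 + 6 = 2)
(w + u(6, 4))² = (2 + (-2 + 4*6))² = (2 + (-2 + 24))² = (2 + 22)² = 24² = 576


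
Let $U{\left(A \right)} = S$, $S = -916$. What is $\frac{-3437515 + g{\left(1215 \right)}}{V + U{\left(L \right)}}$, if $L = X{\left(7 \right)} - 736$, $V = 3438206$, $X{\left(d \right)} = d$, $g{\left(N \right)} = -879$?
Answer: $- \frac{1719197}{1718645} \approx -1.0003$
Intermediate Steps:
$L = -729$ ($L = 7 - 736 = -729$)
$U{\left(A \right)} = -916$
$\frac{-3437515 + g{\left(1215 \right)}}{V + U{\left(L \right)}} = \frac{-3437515 - 879}{3438206 - 916} = - \frac{3438394}{3437290} = \left(-3438394\right) \frac{1}{3437290} = - \frac{1719197}{1718645}$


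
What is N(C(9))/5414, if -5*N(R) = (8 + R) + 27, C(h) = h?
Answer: -22/13535 ≈ -0.0016254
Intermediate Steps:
N(R) = -7 - R/5 (N(R) = -((8 + R) + 27)/5 = -(35 + R)/5 = -7 - R/5)
N(C(9))/5414 = (-7 - 1/5*9)/5414 = (-7 - 9/5)*(1/5414) = -44/5*1/5414 = -22/13535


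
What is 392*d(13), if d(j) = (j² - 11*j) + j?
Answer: 15288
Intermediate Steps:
d(j) = j² - 10*j
392*d(13) = 392*(13*(-10 + 13)) = 392*(13*3) = 392*39 = 15288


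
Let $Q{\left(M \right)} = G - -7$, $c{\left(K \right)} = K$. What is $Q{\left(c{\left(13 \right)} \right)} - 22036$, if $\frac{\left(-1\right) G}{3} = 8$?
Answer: $-22053$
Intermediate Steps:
$G = -24$ ($G = \left(-3\right) 8 = -24$)
$Q{\left(M \right)} = -17$ ($Q{\left(M \right)} = -24 - -7 = -24 + 7 = -17$)
$Q{\left(c{\left(13 \right)} \right)} - 22036 = -17 - 22036 = -22053$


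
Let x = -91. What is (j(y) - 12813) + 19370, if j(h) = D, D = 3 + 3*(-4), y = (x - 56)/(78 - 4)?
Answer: 6548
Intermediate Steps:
y = -147/74 (y = (-91 - 56)/(78 - 4) = -147/74 ≈ -1.9865)
D = -9 (D = 3 - 12 = -9)
j(h) = -9
(j(y) - 12813) + 19370 = (-9 - 12813) + 19370 = -12822 + 19370 = 6548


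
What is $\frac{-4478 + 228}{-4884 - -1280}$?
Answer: $\frac{125}{106} \approx 1.1792$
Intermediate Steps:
$\frac{-4478 + 228}{-4884 - -1280} = - \frac{4250}{-4884 + \left(-300 + 1580\right)} = - \frac{4250}{-4884 + 1280} = - \frac{4250}{-3604} = \left(-4250\right) \left(- \frac{1}{3604}\right) = \frac{125}{106}$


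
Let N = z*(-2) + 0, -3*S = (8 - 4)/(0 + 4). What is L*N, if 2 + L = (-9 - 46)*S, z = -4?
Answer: 392/3 ≈ 130.67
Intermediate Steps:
S = -⅓ (S = -(8 - 4)/(3*(0 + 4)) = -4/(3*4) = -⅓*1 = -⅓ ≈ -0.33333)
N = 8 (N = -4*(-2) + 0 = 8 + 0 = 8)
L = 49/3 (L = -2 + (-9 - 46)*(-⅓) = -2 - 55*(-⅓) = -2 + 55/3 = 49/3 ≈ 16.333)
L*N = (49/3)*8 = 392/3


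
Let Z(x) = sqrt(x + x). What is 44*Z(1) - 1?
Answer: -1 + 44*sqrt(2) ≈ 61.225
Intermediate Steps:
Z(x) = sqrt(2)*sqrt(x) (Z(x) = sqrt(2*x) = sqrt(2)*sqrt(x))
44*Z(1) - 1 = 44*(sqrt(2)*sqrt(1)) - 1 = 44*(sqrt(2)*1) - 1 = 44*sqrt(2) - 1 = -1 + 44*sqrt(2)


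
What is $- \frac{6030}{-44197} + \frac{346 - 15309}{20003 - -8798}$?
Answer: $- \frac{487649681}{1272917797} \approx -0.3831$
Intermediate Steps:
$- \frac{6030}{-44197} + \frac{346 - 15309}{20003 - -8798} = \left(-6030\right) \left(- \frac{1}{44197}\right) - \frac{14963}{20003 + 8798} = \frac{6030}{44197} - \frac{14963}{28801} = - \frac{487649681}{1272917797}$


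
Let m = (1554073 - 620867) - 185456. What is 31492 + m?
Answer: 779242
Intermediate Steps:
m = 747750 (m = 933206 - 185456 = 747750)
31492 + m = 31492 + 747750 = 779242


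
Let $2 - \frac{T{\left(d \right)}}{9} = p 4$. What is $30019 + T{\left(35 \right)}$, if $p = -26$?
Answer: $30973$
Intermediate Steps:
$T{\left(d \right)} = 954$ ($T{\left(d \right)} = 18 - 9 \left(\left(-26\right) 4\right) = 18 - -936 = 18 + 936 = 954$)
$30019 + T{\left(35 \right)} = 30019 + 954 = 30973$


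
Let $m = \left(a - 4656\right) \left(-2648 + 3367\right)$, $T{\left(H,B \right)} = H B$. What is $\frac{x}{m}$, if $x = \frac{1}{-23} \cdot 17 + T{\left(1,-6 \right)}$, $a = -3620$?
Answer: $\frac{155}{136860212} \approx 1.1325 \cdot 10^{-6}$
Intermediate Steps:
$T{\left(H,B \right)} = B H$
$m = -5950444$ ($m = \left(-3620 - 4656\right) \left(-2648 + 3367\right) = \left(-8276\right) 719 = -5950444$)
$x = - \frac{155}{23}$ ($x = \frac{1}{-23} \cdot 17 - 6 = \left(- \frac{1}{23}\right) 17 - 6 = - \frac{17}{23} - 6 = - \frac{155}{23} \approx -6.7391$)
$\frac{x}{m} = - \frac{155}{23 \left(-5950444\right)} = \left(- \frac{155}{23}\right) \left(- \frac{1}{5950444}\right) = \frac{155}{136860212}$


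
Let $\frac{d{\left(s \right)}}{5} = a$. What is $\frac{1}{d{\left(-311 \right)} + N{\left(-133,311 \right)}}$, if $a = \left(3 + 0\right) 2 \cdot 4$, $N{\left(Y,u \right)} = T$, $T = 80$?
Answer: $\frac{1}{200} \approx 0.005$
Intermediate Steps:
$N{\left(Y,u \right)} = 80$
$a = 24$ ($a = 3 \cdot 8 = 24$)
$d{\left(s \right)} = 120$ ($d{\left(s \right)} = 5 \cdot 24 = 120$)
$\frac{1}{d{\left(-311 \right)} + N{\left(-133,311 \right)}} = \frac{1}{120 + 80} = \frac{1}{200}$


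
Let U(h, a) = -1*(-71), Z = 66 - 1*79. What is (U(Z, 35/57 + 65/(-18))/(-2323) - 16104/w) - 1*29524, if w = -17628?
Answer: -100747253021/3412487 ≈ -29523.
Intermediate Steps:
Z = -13 (Z = 66 - 79 = -13)
U(h, a) = 71
(U(Z, 35/57 + 65/(-18))/(-2323) - 16104/w) - 1*29524 = (71/(-2323) - 16104/(-17628)) - 1*29524 = (71*(-1/2323) - 16104*(-1/17628)) - 29524 = (-71/2323 + 1342/1469) - 29524 = 3013167/3412487 - 29524 = -100747253021/3412487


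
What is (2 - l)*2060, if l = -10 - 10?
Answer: 45320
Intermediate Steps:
l = -20
(2 - l)*2060 = (2 - 1*(-20))*2060 = (2 + 20)*2060 = 22*2060 = 45320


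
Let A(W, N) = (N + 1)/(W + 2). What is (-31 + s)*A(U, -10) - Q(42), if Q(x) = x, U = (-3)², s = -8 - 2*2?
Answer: -75/11 ≈ -6.8182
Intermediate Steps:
s = -12 (s = -8 - 4 = -12)
U = 9
A(W, N) = (1 + N)/(2 + W)
(-31 + s)*A(U, -10) - Q(42) = (-31 - 12)*((1 - 10)/(2 + 9)) - 1*42 = -43*(-9)/11 - 42 = -43*(-9/11) - 42 = 387/11 - 42 = -75/11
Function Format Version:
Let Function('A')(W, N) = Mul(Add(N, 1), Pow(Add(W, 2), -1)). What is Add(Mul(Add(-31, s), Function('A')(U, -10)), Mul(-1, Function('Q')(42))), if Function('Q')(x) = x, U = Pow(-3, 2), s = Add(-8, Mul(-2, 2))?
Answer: Rational(-75, 11) ≈ -6.8182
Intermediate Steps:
s = -12 (s = Add(-8, -4) = -12)
U = 9
Function('A')(W, N) = Mul(Pow(Add(2, W), -1), Add(1, N)) (Function('A')(W, N) = Mul(Add(1, N), Pow(Add(2, W), -1)) = Mul(Pow(Add(2, W), -1), Add(1, N)))
Add(Mul(Add(-31, s), Function('A')(U, -10)), Mul(-1, Function('Q')(42))) = Add(Mul(Add(-31, -12), Mul(Pow(Add(2, 9), -1), Add(1, -10))), Mul(-1, 42)) = Add(Mul(-43, Mul(Pow(11, -1), -9)), -42) = Add(Mul(-43, Mul(Rational(1, 11), -9)), -42) = Add(Mul(-43, Rational(-9, 11)), -42) = Add(Rational(387, 11), -42) = Rational(-75, 11)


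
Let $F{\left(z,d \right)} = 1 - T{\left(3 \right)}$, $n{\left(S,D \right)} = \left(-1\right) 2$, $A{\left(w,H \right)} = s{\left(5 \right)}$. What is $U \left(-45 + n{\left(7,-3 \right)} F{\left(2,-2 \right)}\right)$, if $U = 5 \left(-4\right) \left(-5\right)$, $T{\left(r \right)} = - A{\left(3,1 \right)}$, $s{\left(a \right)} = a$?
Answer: $-5700$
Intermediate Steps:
$A{\left(w,H \right)} = 5$
$n{\left(S,D \right)} = -2$
$T{\left(r \right)} = -5$ ($T{\left(r \right)} = \left(-1\right) 5 = -5$)
$U = 100$ ($U = \left(-20\right) \left(-5\right) = 100$)
$F{\left(z,d \right)} = 6$ ($F{\left(z,d \right)} = 1 - -5 = 1 + 5 = 6$)
$U \left(-45 + n{\left(7,-3 \right)} F{\left(2,-2 \right)}\right) = 100 \left(-45 - 12\right) = 100 \left(-57\right) = -5700$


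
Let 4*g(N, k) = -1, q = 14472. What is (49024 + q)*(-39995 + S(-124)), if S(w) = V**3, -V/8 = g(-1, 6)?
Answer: -2539014552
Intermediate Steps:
g(N, k) = -1/4 (g(N, k) = (1/4)*(-1) = -1/4)
V = 2 (V = -8*(-1/4) = 2)
S(w) = 8 (S(w) = 2**3 = 8)
(49024 + q)*(-39995 + S(-124)) = (49024 + 14472)*(-39995 + 8) = 63496*(-39987) = -2539014552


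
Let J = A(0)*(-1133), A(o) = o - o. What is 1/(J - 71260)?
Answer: -1/71260 ≈ -1.4033e-5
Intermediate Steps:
A(o) = 0
J = 0 (J = 0*(-1133) = 0)
1/(J - 71260) = 1/(0 - 71260) = 1/(-71260) = -1/71260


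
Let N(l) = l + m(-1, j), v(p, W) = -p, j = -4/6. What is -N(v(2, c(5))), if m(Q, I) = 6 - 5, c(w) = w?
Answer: 1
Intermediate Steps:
j = -⅔ (j = -4*⅙ = -⅔ ≈ -0.66667)
m(Q, I) = 1
N(l) = 1 + l (N(l) = l + 1 = 1 + l)
-N(v(2, c(5))) = -(1 - 1*2) = -(1 - 2) = -1*(-1) = 1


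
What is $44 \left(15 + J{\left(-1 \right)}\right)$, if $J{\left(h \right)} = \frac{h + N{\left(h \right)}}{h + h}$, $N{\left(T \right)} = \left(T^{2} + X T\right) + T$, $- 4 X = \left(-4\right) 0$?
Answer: $682$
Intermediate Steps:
$X = 0$ ($X = - \frac{\left(-4\right) 0}{4} = \left(- \frac{1}{4}\right) 0 = 0$)
$N{\left(T \right)} = T + T^{2}$ ($N{\left(T \right)} = \left(T^{2} + 0 T\right) + T = \left(T^{2} + 0\right) + T = T^{2} + T = T + T^{2}$)
$J{\left(h \right)} = \frac{h + h \left(1 + h\right)}{2 h}$ ($J{\left(h \right)} = \frac{h + h \left(1 + h\right)}{h + h} = \frac{h + h \left(1 + h\right)}{2 h}$)
$44 \left(15 + J{\left(-1 \right)}\right) = 44 \left(15 + \left(1 + \frac{1}{2} \left(-1\right)\right)\right) = 44 \left(15 + \left(1 - \frac{1}{2}\right)\right) = 44 \left(15 + \frac{1}{2}\right) = 44 \cdot \frac{31}{2} = 682$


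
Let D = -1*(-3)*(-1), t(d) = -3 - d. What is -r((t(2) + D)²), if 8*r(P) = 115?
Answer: -115/8 ≈ -14.375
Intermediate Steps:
D = -3 (D = 3*(-1) = -3)
r(P) = 115/8 (r(P) = (⅛)*115 = 115/8)
-r((t(2) + D)²) = -1*115/8 = -115/8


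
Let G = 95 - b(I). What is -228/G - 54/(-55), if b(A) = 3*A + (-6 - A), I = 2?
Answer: -7302/5335 ≈ -1.3687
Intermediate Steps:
b(A) = -6 + 2*A
G = 97 (G = 95 - (-6 + 2*2) = 95 - (-6 + 4) = 95 - 1*(-2) = 95 + 2 = 97)
-228/G - 54/(-55) = -228/97 - 54/(-55) = -228*1/97 - 54*(-1/55) = -228/97 + 54/55 = -7302/5335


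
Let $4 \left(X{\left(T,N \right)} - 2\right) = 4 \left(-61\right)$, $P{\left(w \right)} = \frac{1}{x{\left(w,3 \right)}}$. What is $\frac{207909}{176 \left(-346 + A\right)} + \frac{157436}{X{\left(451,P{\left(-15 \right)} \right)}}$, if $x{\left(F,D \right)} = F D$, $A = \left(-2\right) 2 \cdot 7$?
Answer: $- \frac{10375333895}{3883616} \approx -2671.6$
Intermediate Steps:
$A = -28$ ($A = \left(-4\right) 7 = -28$)
$x{\left(F,D \right)} = D F$
$P{\left(w \right)} = \frac{1}{3 w}$
$X{\left(T,N \right)} = -59$ ($X{\left(T,N \right)} = 2 + \frac{4 \left(-61\right)}{4} = 2 + \frac{1}{4} \left(-244\right) = 2 - 61 = -59$)
$\frac{207909}{176 \left(-346 + A\right)} + \frac{157436}{X{\left(451,P{\left(-15 \right)} \right)}} = \frac{207909}{176 \left(-346 - 28\right)} + \frac{157436}{-59} = \frac{207909}{176 \left(-374\right)} + 157436 \left(- \frac{1}{59}\right) = \frac{207909}{-65824} - \frac{157436}{59} = 207909 \left(- \frac{1}{65824}\right) - \frac{157436}{59} = - \frac{207909}{65824} - \frac{157436}{59} = - \frac{10375333895}{3883616}$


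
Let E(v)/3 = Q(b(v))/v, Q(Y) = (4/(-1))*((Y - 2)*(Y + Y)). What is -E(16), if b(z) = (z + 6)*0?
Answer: 0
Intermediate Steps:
b(z) = 0 (b(z) = (6 + z)*0 = 0)
Q(Y) = -8*Y*(-2 + Y) (Q(Y) = (4*(-1))*((-2 + Y)*(2*Y)) = -8*Y*(-2 + Y))
E(v) = 0 (E(v) = 3*((8*0*(2 - 1*0))/v) = 3*((8*0*(2 + 0))/v) = 3*((8*0*2)/v) = 3*(0/v) = 3*0 = 0)
-E(16) = -1*0 = 0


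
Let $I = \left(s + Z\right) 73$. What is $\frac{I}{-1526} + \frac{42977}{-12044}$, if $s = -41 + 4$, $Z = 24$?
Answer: $- \frac{27076573}{9189572} \approx -2.9464$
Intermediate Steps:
$s = -37$
$I = -949$ ($I = \left(-37 + 24\right) 73 = \left(-13\right) 73 = -949$)
$\frac{I}{-1526} + \frac{42977}{-12044} = - \frac{949}{-1526} + \frac{42977}{-12044} = \left(-949\right) \left(- \frac{1}{1526}\right) + 42977 \left(- \frac{1}{12044}\right) = \frac{949}{1526} - \frac{42977}{12044} = - \frac{27076573}{9189572}$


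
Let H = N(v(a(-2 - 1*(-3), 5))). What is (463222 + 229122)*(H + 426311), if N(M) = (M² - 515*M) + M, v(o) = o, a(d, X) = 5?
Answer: 293391847504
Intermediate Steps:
N(M) = M² - 514*M
H = -2545 (H = 5*(-514 + 5) = 5*(-509) = -2545)
(463222 + 229122)*(H + 426311) = (463222 + 229122)*(-2545 + 426311) = 692344*423766 = 293391847504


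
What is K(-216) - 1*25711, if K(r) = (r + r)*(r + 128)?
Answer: 12305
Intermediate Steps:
K(r) = 2*r*(128 + r) (K(r) = (2*r)*(128 + r) = 2*r*(128 + r))
K(-216) - 1*25711 = 2*(-216)*(128 - 216) - 1*25711 = 2*(-216)*(-88) - 25711 = 38016 - 25711 = 12305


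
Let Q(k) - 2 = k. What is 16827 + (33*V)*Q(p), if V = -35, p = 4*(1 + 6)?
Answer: -17823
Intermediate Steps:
p = 28 (p = 4*7 = 28)
Q(k) = 2 + k
16827 + (33*V)*Q(p) = 16827 + (33*(-35))*(2 + 28) = 16827 - 1155*30 = 16827 - 34650 = -17823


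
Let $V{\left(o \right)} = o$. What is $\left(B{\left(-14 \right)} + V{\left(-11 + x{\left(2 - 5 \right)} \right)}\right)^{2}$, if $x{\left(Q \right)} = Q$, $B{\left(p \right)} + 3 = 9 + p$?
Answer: $484$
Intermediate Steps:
$B{\left(p \right)} = 6 + p$ ($B{\left(p \right)} = -3 + \left(9 + p\right) = 6 + p$)
$\left(B{\left(-14 \right)} + V{\left(-11 + x{\left(2 - 5 \right)} \right)}\right)^{2} = \left(\left(6 - 14\right) + \left(-11 + \left(2 - 5\right)\right)\right)^{2} = \left(-8 + \left(-11 + \left(2 - 5\right)\right)\right)^{2} = \left(-8 - 14\right)^{2} = \left(-22\right)^{2} = 484$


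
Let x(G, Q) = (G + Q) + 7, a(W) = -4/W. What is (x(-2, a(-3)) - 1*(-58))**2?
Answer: 37249/9 ≈ 4138.8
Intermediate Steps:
x(G, Q) = 7 + G + Q
(x(-2, a(-3)) - 1*(-58))**2 = ((7 - 2 - 4/(-3)) - 1*(-58))**2 = ((7 - 2 - 4*(-1/3)) + 58)**2 = ((7 - 2 + 4/3) + 58)**2 = (19/3 + 58)**2 = (193/3)**2 = 37249/9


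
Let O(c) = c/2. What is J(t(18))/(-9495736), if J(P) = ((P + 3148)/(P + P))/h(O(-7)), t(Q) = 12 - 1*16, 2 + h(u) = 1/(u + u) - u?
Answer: 2751/90209492 ≈ 3.0496e-5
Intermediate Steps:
O(c) = c/2 (O(c) = c*(½) = c/2)
h(u) = -2 + 1/(2*u) - u (h(u) = -2 + (1/(u + u) - u) = -2 + (1/(2*u) - u) = -2 + 1/(2*u) - u)
t(Q) = -4 (t(Q) = 12 - 16 = -4)
J(P) = 7*(3148 + P)/(19*P) (J(P) = ((P + 3148)/(P + P))/(-2 + 1/(2*(((½)*(-7)))) - (-7)/2) = ((3148 + P)/((2*P)))/(-2 + 1/(2*(-7/2)) - 1*(-7/2)) = ((3148 + P)*(1/(2*P)))/(-2 + (½)*(-2/7) + 7/2) = ((3148 + P)/(2*P))/(-2 - ⅐ + 7/2) = ((3148 + P)/(2*P))/(19/14) = ((3148 + P)/(2*P))*(14/19) = 7*(3148 + P)/(19*P))
J(t(18))/(-9495736) = ((7/19)*(3148 - 4)/(-4))/(-9495736) = ((7/19)*(-¼)*3144)*(-1/9495736) = -5502/19*(-1/9495736) = 2751/90209492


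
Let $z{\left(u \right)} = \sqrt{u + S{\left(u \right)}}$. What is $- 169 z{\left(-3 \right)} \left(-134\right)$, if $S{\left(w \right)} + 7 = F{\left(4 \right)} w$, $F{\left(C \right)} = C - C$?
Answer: $22646 i \sqrt{10} \approx 71613.0 i$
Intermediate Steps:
$F{\left(C \right)} = 0$
$S{\left(w \right)} = -7$ ($S{\left(w \right)} = -7 + 0 w = -7 + 0 = -7$)
$z{\left(u \right)} = \sqrt{-7 + u}$ ($z{\left(u \right)} = \sqrt{u - 7} = \sqrt{-7 + u}$)
$- 169 z{\left(-3 \right)} \left(-134\right) = - 169 \sqrt{-7 - 3} \left(-134\right) = - 169 \sqrt{-10} \left(-134\right) = - 169 i \sqrt{10} \left(-134\right) = 22646 i \sqrt{10}$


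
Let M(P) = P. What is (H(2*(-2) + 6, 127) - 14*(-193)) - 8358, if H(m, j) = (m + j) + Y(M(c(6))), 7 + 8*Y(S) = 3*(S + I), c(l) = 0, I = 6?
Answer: -44205/8 ≈ -5525.6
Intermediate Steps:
Y(S) = 11/8 + 3*S/8 (Y(S) = -7/8 + (3*(S + 6))/8 = -7/8 + (3*(6 + S))/8 = -7/8 + (18 + 3*S)/8 = -7/8 + (9/4 + 3*S/8) = 11/8 + 3*S/8)
H(m, j) = 11/8 + j + m (H(m, j) = (m + j) + (11/8 + (3/8)*0) = (j + m) + (11/8 + 0) = (j + m) + 11/8 = 11/8 + j + m)
(H(2*(-2) + 6, 127) - 14*(-193)) - 8358 = ((11/8 + 127 + (2*(-2) + 6)) - 14*(-193)) - 8358 = ((11/8 + 127 + (-4 + 6)) + 2702) - 8358 = ((11/8 + 127 + 2) + 2702) - 8358 = (1043/8 + 2702) - 8358 = 22659/8 - 8358 = -44205/8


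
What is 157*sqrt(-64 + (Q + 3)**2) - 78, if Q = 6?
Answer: -78 + 157*sqrt(17) ≈ 569.33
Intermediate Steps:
157*sqrt(-64 + (Q + 3)**2) - 78 = 157*sqrt(-64 + (6 + 3)**2) - 78 = 157*sqrt(-64 + 9**2) - 78 = 157*sqrt(-64 + 81) - 78 = 157*sqrt(17) - 78 = -78 + 157*sqrt(17)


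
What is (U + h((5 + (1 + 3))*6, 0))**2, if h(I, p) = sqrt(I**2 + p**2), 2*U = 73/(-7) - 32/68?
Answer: 133518025/56644 ≈ 2357.1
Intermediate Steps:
U = -1297/238 (U = (73/(-7) - 32/68)/2 = (73*(-1/7) - 32*1/68)/2 = (-73/7 - 8/17)/2 = (1/2)*(-1297/119) = -1297/238 ≈ -5.4496)
(U + h((5 + (1 + 3))*6, 0))**2 = (-1297/238 + sqrt(((5 + (1 + 3))*6)**2 + 0**2))**2 = (-1297/238 + sqrt(((5 + 4)*6)**2 + 0))**2 = (-1297/238 + sqrt((9*6)**2 + 0))**2 = (-1297/238 + sqrt(54**2 + 0))**2 = (-1297/238 + sqrt(2916 + 0))**2 = (-1297/238 + sqrt(2916))**2 = (-1297/238 + 54)**2 = (11555/238)**2 = 133518025/56644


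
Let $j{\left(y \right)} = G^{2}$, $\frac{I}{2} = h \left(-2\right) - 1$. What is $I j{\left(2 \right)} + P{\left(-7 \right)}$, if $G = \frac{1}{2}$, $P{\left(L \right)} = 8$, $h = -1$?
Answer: $\frac{17}{2} \approx 8.5$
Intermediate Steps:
$I = 2$ ($I = 2 \left(\left(-1\right) \left(-2\right) - 1\right) = 2 \left(2 - 1\right) = 2 \cdot 1 = 2$)
$G = \frac{1}{2} \approx 0.5$
$j{\left(y \right)} = \frac{1}{4}$ ($j{\left(y \right)} = \left(\frac{1}{2}\right)^{2} = \frac{1}{4}$)
$I j{\left(2 \right)} + P{\left(-7 \right)} = 2 \cdot \frac{1}{4} + 8 = \frac{1}{2} + 8 = \frac{17}{2}$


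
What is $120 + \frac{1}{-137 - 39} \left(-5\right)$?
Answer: $\frac{21125}{176} \approx 120.03$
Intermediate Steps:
$120 + \frac{1}{-137 - 39} \left(-5\right) = 120 + \frac{1}{-176} \left(-5\right) = 120 - - \frac{5}{176} = 120 + \frac{5}{176} = \frac{21125}{176}$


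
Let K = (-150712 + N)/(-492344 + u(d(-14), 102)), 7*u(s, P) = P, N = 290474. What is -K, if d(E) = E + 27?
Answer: 489167/1723153 ≈ 0.28388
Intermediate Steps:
d(E) = 27 + E
u(s, P) = P/7
K = -489167/1723153 (K = (-150712 + 290474)/(-492344 + (⅐)*102) = 139762/(-492344 + 102/7) = 139762/(-3446306/7) = 139762*(-7/3446306) = -489167/1723153 ≈ -0.28388)
-K = -1*(-489167/1723153) = 489167/1723153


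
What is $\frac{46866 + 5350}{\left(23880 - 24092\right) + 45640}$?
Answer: $\frac{13054}{11357} \approx 1.1494$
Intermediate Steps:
$\frac{46866 + 5350}{\left(23880 - 24092\right) + 45640} = \frac{52216}{\left(23880 - 24092\right) + 45640} = \frac{52216}{-212 + 45640} = \frac{52216}{45428} = 52216 \cdot \frac{1}{45428} = \frac{13054}{11357}$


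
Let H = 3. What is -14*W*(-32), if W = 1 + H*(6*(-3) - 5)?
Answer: -30464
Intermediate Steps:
W = -68 (W = 1 + 3*(6*(-3) - 5) = 1 + 3*(-18 - 5) = 1 + 3*(-23) = 1 - 69 = -68)
-14*W*(-32) = -14*(-68)*(-32) = 952*(-32) = -30464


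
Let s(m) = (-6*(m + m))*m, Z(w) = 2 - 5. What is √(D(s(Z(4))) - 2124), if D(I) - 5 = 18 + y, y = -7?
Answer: 2*I*√527 ≈ 45.913*I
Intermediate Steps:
Z(w) = -3
s(m) = -12*m² (s(m) = (-12*m)*m = -12*m²)
D(I) = 16 (D(I) = 5 + (18 - 7) = 5 + 11 = 16)
√(D(s(Z(4))) - 2124) = √(16 - 2124) = √(-2108) = 2*I*√527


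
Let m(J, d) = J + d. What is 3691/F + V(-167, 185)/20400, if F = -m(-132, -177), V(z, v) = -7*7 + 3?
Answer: 12547031/1050600 ≈ 11.943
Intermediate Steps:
V(z, v) = -46 (V(z, v) = -49 + 3 = -46)
F = 309 (F = -(-132 - 177) = -1*(-309) = 309)
3691/F + V(-167, 185)/20400 = 3691/309 - 46/20400 = 3691*(1/309) - 46*1/20400 = 3691/309 - 23/10200 = 12547031/1050600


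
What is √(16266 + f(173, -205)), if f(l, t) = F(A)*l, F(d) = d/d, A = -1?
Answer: √16439 ≈ 128.21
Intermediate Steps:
F(d) = 1
f(l, t) = l (f(l, t) = 1*l = l)
√(16266 + f(173, -205)) = √(16266 + 173) = √16439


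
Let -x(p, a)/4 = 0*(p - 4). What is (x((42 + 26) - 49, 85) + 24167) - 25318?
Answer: -1151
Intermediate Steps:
x(p, a) = 0 (x(p, a) = -0*(p - 4) = -0*(-4 + p) = -4*0 = 0)
(x((42 + 26) - 49, 85) + 24167) - 25318 = (0 + 24167) - 25318 = 24167 - 25318 = -1151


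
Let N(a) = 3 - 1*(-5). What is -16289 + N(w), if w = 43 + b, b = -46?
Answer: -16281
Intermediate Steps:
w = -3 (w = 43 - 46 = -3)
N(a) = 8 (N(a) = 3 + 5 = 8)
-16289 + N(w) = -16289 + 8 = -16281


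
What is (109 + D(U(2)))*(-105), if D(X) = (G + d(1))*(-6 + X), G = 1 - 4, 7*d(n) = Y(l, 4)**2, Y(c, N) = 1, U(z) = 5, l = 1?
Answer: -11745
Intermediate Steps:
d(n) = 1/7 (d(n) = (1/7)*1**2 = (1/7)*1 = 1/7)
G = -3
D(X) = 120/7 - 20*X/7 (D(X) = (-3 + 1/7)*(-6 + X) = -20*(-6 + X)/7 = 120/7 - 20*X/7)
(109 + D(U(2)))*(-105) = (109 + (120/7 - 20/7*5))*(-105) = (109 + (120/7 - 100/7))*(-105) = (109 + 20/7)*(-105) = (783/7)*(-105) = -11745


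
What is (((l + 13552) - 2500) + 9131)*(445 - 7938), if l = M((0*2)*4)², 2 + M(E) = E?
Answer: -151261191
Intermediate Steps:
M(E) = -2 + E
l = 4 (l = (-2 + (0*2)*4)² = (-2 + 0*4)² = (-2 + 0)² = (-2)² = 4)
(((l + 13552) - 2500) + 9131)*(445 - 7938) = (((4 + 13552) - 2500) + 9131)*(445 - 7938) = ((13556 - 2500) + 9131)*(-7493) = (11056 + 9131)*(-7493) = 20187*(-7493) = -151261191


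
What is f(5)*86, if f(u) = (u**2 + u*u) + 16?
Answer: 5676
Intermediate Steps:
f(u) = 16 + 2*u**2 (f(u) = (u**2 + u**2) + 16 = 2*u**2 + 16 = 16 + 2*u**2)
f(5)*86 = (16 + 2*5**2)*86 = (16 + 2*25)*86 = (16 + 50)*86 = 66*86 = 5676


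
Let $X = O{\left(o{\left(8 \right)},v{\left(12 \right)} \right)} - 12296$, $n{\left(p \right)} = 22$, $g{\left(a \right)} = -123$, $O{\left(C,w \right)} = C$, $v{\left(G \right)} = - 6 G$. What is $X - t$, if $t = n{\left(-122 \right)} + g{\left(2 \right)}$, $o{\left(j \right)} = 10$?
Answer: $-12185$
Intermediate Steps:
$X = -12286$ ($X = 10 - 12296 = -12286$)
$t = -101$ ($t = 22 - 123 = -101$)
$X - t = -12286 - -101 = -12286 + 101 = -12185$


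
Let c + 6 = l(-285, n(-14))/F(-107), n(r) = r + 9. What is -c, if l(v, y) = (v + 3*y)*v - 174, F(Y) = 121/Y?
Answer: 9130608/121 ≈ 75460.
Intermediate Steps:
n(r) = 9 + r
l(v, y) = -174 + v*(v + 3*y) (l(v, y) = v*(v + 3*y) - 174 = -174 + v*(v + 3*y))
c = -9130608/121 (c = -6 + (-174 + (-285)**2 + 3*(-285)*(9 - 14))/((121/(-107))) = -6 + (-174 + 81225 + 3*(-285)*(-5))/((121*(-1/107))) = -6 + (-174 + 81225 + 4275)/(-121/107) = -6 + 85326*(-107/121) = -6 - 9129882/121 = -9130608/121 ≈ -75460.)
-c = -1*(-9130608/121) = 9130608/121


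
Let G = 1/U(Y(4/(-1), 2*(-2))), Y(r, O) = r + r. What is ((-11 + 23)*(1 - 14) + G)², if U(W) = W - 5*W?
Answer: 24910081/1024 ≈ 24326.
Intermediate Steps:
Y(r, O) = 2*r
U(W) = -4*W
G = 1/32 (G = 1/(-8*4/(-1)) = 1/(-8*4*(-1)) = 1/(-8*(-4)) = 1/(-4*(-8)) = 1/32 ≈ 0.031250)
((-11 + 23)*(1 - 14) + G)² = ((-11 + 23)*(1 - 14) + 1/32)² = (12*(-13) + 1/32)² = (-156 + 1/32)² = (-4991/32)² = 24910081/1024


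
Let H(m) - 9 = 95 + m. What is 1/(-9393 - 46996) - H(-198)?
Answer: 5300565/56389 ≈ 94.000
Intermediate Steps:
H(m) = 104 + m (H(m) = 9 + (95 + m) = 104 + m)
1/(-9393 - 46996) - H(-198) = 1/(-9393 - 46996) - (104 - 198) = 1/(-56389) - 1*(-94) = -1/56389 + 94 = 5300565/56389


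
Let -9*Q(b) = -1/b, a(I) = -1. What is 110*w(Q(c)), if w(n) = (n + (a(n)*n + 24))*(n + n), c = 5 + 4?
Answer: 1760/27 ≈ 65.185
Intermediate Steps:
c = 9
Q(b) = 1/(9*b) (Q(b) = -(-1)/(9*b) = 1/(9*b))
w(n) = 48*n (w(n) = (n + (-n + 24))*(n + n) = (n + (24 - n))*(2*n) = 24*(2*n) = 48*n)
110*w(Q(c)) = 110*(48*((1/9)/9)) = 110*(48*((1/9)*(1/9))) = 110*(48*(1/81)) = 110*(16/27) = 1760/27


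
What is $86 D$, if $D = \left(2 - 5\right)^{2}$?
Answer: $774$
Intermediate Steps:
$D = 9$ ($D = \left(-3\right)^{2} = 9$)
$86 D = 86 \cdot 9 = 774$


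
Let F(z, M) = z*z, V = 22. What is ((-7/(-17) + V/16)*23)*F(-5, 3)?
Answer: 139725/136 ≈ 1027.4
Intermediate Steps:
F(z, M) = z²
((-7/(-17) + V/16)*23)*F(-5, 3) = ((-7/(-17) + 22/16)*23)*(-5)² = ((-7*(-1/17) + 22*(1/16))*23)*25 = ((7/17 + 11/8)*23)*25 = ((243/136)*23)*25 = (5589/136)*25 = 139725/136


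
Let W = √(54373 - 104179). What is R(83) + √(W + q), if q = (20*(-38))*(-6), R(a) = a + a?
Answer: 166 + √(4560 + 3*I*√5534) ≈ 233.55 + 1.652*I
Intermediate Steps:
R(a) = 2*a
q = 4560 (q = -760*(-6) = 4560)
W = 3*I*√5534 (W = √(-49806) = 3*I*√5534 ≈ 223.17*I)
R(83) + √(W + q) = 2*83 + √(3*I*√5534 + 4560) = 166 + √(4560 + 3*I*√5534)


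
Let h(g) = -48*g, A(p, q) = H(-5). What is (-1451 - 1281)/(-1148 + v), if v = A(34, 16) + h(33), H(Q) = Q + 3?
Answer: 1366/1367 ≈ 0.99927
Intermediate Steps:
H(Q) = 3 + Q
A(p, q) = -2 (A(p, q) = 3 - 5 = -2)
v = -1586 (v = -2 - 48*33 = -2 - 1584 = -1586)
(-1451 - 1281)/(-1148 + v) = (-1451 - 1281)/(-1148 - 1586) = -2732/(-2734) = -2732*(-1/2734) = 1366/1367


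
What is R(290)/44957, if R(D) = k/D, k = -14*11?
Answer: -7/592615 ≈ -1.1812e-5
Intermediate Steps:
k = -154
R(D) = -154/D
R(290)/44957 = -154/290/44957 = -154*1/290*(1/44957) = -77/145*1/44957 = -7/592615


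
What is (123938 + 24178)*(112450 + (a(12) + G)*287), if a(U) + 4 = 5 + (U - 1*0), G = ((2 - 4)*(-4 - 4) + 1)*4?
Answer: 20098896852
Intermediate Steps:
G = 68 (G = (-2*(-8) + 1)*4 = (16 + 1)*4 = 17*4 = 68)
a(U) = 1 + U (a(U) = -4 + (5 + (U - 1*0)) = -4 + (5 + (U + 0)) = -4 + (5 + U) = 1 + U)
(123938 + 24178)*(112450 + (a(12) + G)*287) = (123938 + 24178)*(112450 + ((1 + 12) + 68)*287) = 148116*(112450 + (13 + 68)*287) = 148116*(112450 + 81*287) = 148116*(112450 + 23247) = 148116*135697 = 20098896852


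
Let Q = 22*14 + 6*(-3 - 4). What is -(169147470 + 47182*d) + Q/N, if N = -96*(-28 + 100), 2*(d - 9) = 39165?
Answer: -3779183081221/3456 ≈ -1.0935e+9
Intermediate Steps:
d = 39183/2 (d = 9 + (1/2)*39165 = 9 + 39165/2 = 39183/2 ≈ 19592.)
N = -6912 (N = -96*72 = -6912)
Q = 266 (Q = 308 + 6*(-7) = 308 - 42 = 266)
-(169147470 + 47182*d) + Q/N = -47182/(1/(39183/2 + 3585)) + 266/(-6912) = -47182/(1/(46353/2)) + 266*(-1/6912) = -47182/2/46353 - 133/3456 = -47182*46353/2 - 133/3456 = -1093513623 - 133/3456 = -3779183081221/3456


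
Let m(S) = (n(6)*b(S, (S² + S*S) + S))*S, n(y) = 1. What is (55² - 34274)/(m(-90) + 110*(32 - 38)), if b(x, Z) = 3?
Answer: 31249/930 ≈ 33.601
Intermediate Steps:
m(S) = 3*S (m(S) = (1*3)*S = 3*S)
(55² - 34274)/(m(-90) + 110*(32 - 38)) = (55² - 34274)/(3*(-90) + 110*(32 - 38)) = (3025 - 34274)/(-270 + 110*(-6)) = -31249/(-270 - 660) = -31249/(-930) = -31249*(-1/930) = 31249/930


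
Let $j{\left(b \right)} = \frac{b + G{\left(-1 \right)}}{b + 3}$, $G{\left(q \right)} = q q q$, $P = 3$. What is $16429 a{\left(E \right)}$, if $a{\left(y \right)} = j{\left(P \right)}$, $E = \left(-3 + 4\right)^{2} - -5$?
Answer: $\frac{16429}{3} \approx 5476.3$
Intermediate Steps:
$G{\left(q \right)} = q^{3}$ ($G{\left(q \right)} = q^{2} q = q^{3}$)
$E = 6$ ($E = 1^{2} + 5 = 1 + 5 = 6$)
$j{\left(b \right)} = \frac{-1 + b}{3 + b}$ ($j{\left(b \right)} = \frac{b + \left(-1\right)^{3}}{b + 3} = \frac{b - 1}{3 + b} = \frac{-1 + b}{3 + b}$)
$a{\left(y \right)} = \frac{1}{3}$ ($a{\left(y \right)} = \frac{-1 + 3}{3 + 3} = \frac{1}{6} \cdot 2 = \frac{1}{3}$)
$16429 a{\left(E \right)} = 16429 \cdot \frac{1}{3} = \frac{16429}{3}$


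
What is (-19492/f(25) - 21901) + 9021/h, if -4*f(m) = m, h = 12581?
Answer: -5907271092/314525 ≈ -18782.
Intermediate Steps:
f(m) = -m/4
(-19492/f(25) - 21901) + 9021/h = (-19492/((-1/4*25)) - 21901) + 9021/12581 = (-19492/(-25/4) - 21901) + 9021*(1/12581) = (-19492*(-4/25) - 21901) + 9021/12581 = (77968/25 - 21901) + 9021/12581 = -469557/25 + 9021/12581 = -5907271092/314525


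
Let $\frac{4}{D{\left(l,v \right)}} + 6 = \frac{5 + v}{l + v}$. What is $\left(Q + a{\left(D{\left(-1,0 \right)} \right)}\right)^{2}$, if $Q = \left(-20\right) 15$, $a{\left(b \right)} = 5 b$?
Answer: $\frac{11022400}{121} \approx 91094.0$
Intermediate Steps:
$D{\left(l,v \right)} = \frac{4}{-6 + \frac{5 + v}{l + v}}$
$Q = -300$
$\left(Q + a{\left(D{\left(-1,0 \right)} \right)}\right)^{2} = \left(-300 + 5 \frac{4 \left(\left(-1\right) \left(-1\right) - 0\right)}{-5 + 5 \cdot 0 + 6 \left(-1\right)}\right)^{2} = \left(-300 + 5 \frac{4 \left(1 + 0\right)}{-5 + 0 - 6}\right)^{2} = \left(-300 + 5 \cdot 4 \frac{1}{-11} \cdot 1\right)^{2} = \left(-300 + 5 \cdot 4 \left(- \frac{1}{11}\right) 1\right)^{2} = \left(-300 + 5 \left(- \frac{4}{11}\right)\right)^{2} = \left(-300 - \frac{20}{11}\right)^{2} = \left(- \frac{3320}{11}\right)^{2} = \frac{11022400}{121}$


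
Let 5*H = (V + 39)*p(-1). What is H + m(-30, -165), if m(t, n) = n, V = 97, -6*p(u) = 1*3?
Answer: -893/5 ≈ -178.60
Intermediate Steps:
p(u) = -½ (p(u) = -3/6 = -⅙*3 = -½)
H = -68/5 (H = ((97 + 39)*(-½))/5 = (136*(-½))/5 = (⅕)*(-68) = -68/5 ≈ -13.600)
H + m(-30, -165) = -68/5 - 165 = -893/5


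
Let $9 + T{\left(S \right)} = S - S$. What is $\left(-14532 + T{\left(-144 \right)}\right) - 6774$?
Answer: $-21315$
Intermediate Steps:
$T{\left(S \right)} = -9$ ($T{\left(S \right)} = -9 + \left(S - S\right) = -9 + 0 = -9$)
$\left(-14532 + T{\left(-144 \right)}\right) - 6774 = \left(-14532 - 9\right) - 6774 = -14541 - 6774 = -21315$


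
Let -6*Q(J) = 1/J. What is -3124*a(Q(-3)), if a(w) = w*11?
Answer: -17182/9 ≈ -1909.1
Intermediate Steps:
Q(J) = -1/(6*J)
a(w) = 11*w
-3124*a(Q(-3)) = -34364*(-⅙/(-3)) = -34364*(-⅙*(-⅓)) = -34364/18 = -3124*11/18 = -17182/9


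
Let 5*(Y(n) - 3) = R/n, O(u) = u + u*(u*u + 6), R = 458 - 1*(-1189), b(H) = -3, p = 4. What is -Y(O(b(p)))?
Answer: 309/80 ≈ 3.8625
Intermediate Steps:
R = 1647 (R = 458 + 1189 = 1647)
O(u) = u + u*(6 + u²) (O(u) = u + u*(u² + 6) = u + u*(6 + u²))
Y(n) = 3 + 1647/(5*n) (Y(n) = 3 + (1647/n)/5 = 3 + 1647/(5*n))
-Y(O(b(p))) = -(3 + 1647/(5*((-3*(7 + (-3)²))))) = -(3 + 1647/(5*((-3*(7 + 9))))) = -(3 + 1647/(5*((-3*16)))) = -(3 + (1647/5)/(-48)) = -(3 + (1647/5)*(-1/48)) = -(3 - 549/80) = -1*(-309/80) = 309/80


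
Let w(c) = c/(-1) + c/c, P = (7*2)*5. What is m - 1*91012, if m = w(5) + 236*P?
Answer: -74496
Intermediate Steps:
P = 70 (P = 14*5 = 70)
w(c) = 1 - c (w(c) = c*(-1) + 1 = -c + 1 = 1 - c)
m = 16516 (m = (1 - 1*5) + 236*70 = (1 - 5) + 16520 = -4 + 16520 = 16516)
m - 1*91012 = 16516 - 1*91012 = 16516 - 91012 = -74496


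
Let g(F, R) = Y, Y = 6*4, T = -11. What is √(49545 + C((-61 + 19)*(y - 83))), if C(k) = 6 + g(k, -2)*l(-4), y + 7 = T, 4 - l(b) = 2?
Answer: 3*√5511 ≈ 222.71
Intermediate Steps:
l(b) = 2 (l(b) = 4 - 1*2 = 4 - 2 = 2)
y = -18 (y = -7 - 11 = -18)
Y = 24
g(F, R) = 24
C(k) = 54 (C(k) = 6 + 24*2 = 6 + 48 = 54)
√(49545 + C((-61 + 19)*(y - 83))) = √(49545 + 54) = √49599 = 3*√5511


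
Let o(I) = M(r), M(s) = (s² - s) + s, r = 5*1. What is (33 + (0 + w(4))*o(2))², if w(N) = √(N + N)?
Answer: 6089 + 3300*√2 ≈ 10756.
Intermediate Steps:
w(N) = √2*√N (w(N) = √(2*N) = √2*√N)
r = 5
M(s) = s²
o(I) = 25 (o(I) = 5² = 25)
(33 + (0 + w(4))*o(2))² = (33 + (0 + √2*√4)*25)² = (33 + (0 + √2*2)*25)² = (33 + (0 + 2*√2)*25)² = (33 + (2*√2)*25)² = (33 + 50*√2)²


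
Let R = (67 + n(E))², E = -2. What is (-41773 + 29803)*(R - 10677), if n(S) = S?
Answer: 77230440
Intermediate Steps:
R = 4225 (R = (67 - 2)² = 65² = 4225)
(-41773 + 29803)*(R - 10677) = (-41773 + 29803)*(4225 - 10677) = -11970*(-6452) = 77230440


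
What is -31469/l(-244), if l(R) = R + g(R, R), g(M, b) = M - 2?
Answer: 31469/490 ≈ 64.222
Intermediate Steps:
g(M, b) = -2 + M
l(R) = -2 + 2*R (l(R) = R + (-2 + R) = -2 + 2*R)
-31469/l(-244) = -31469/(-2 + 2*(-244)) = -31469/(-2 - 488) = -31469/(-490) = -31469*(-1/490) = 31469/490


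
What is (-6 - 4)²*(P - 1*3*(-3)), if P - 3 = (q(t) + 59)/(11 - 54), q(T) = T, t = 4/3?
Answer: 136700/129 ≈ 1059.7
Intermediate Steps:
t = 4/3 (t = 4*(⅓) = 4/3 ≈ 1.3333)
P = 206/129 (P = 3 + (4/3 + 59)/(11 - 54) = 3 + (181/3)/(-43) = 3 + (181/3)*(-1/43) = 3 - 181/129 = 206/129 ≈ 1.5969)
(-6 - 4)²*(P - 1*3*(-3)) = (-6 - 4)²*(206/129 - 1*3*(-3)) = (-10)²*(206/129 - 3*(-3)) = 100*(206/129 + 9) = 100*(1367/129) = 136700/129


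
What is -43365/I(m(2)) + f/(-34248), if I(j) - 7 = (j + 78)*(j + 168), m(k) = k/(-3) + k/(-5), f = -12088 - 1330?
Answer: -147684008081/49508754684 ≈ -2.9830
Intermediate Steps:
f = -13418
m(k) = -8*k/15 (m(k) = k*(-⅓) + k*(-⅕) = -k/3 - k/5 = -8*k/15)
I(j) = 7 + (78 + j)*(168 + j) (I(j) = 7 + (j + 78)*(j + 168) = 7 + (78 + j)*(168 + j))
-43365/I(m(2)) + f/(-34248) = -43365/(13111 + (-8/15*2)² + 246*(-8/15*2)) - 13418/(-34248) = -43365/(13111 + (-16/15)² + 246*(-16/15)) - 13418*(-1/34248) = -43365/(13111 + 256/225 - 1312/5) + 6709/17124 = -43365/2891191/225 + 6709/17124 = -43365*225/2891191 + 6709/17124 = -9757125/2891191 + 6709/17124 = -147684008081/49508754684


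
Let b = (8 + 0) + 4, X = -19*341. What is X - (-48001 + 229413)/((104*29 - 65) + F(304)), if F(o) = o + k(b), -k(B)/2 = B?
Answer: -21115061/3231 ≈ -6535.1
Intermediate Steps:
X = -6479
b = 12 (b = 8 + 4 = 12)
k(B) = -2*B
F(o) = -24 + o (F(o) = o - 2*12 = o - 24 = -24 + o)
X - (-48001 + 229413)/((104*29 - 65) + F(304)) = -6479 - (-48001 + 229413)/((104*29 - 65) + (-24 + 304)) = -6479 - 181412/((3016 - 65) + 280) = -6479 - 181412/(2951 + 280) = -6479 - 181412/3231 = -21115061/3231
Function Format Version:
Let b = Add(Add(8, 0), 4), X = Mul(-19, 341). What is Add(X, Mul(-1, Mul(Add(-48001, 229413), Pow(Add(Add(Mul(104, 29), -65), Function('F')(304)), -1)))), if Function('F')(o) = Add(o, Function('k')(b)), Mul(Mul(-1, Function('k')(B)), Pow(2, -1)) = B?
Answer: Rational(-21115061, 3231) ≈ -6535.1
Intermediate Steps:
X = -6479
b = 12 (b = Add(8, 4) = 12)
Function('k')(B) = Mul(-2, B)
Function('F')(o) = Add(-24, o) (Function('F')(o) = Add(o, Mul(-2, 12)) = Add(o, -24) = Add(-24, o))
Add(X, Mul(-1, Mul(Add(-48001, 229413), Pow(Add(Add(Mul(104, 29), -65), Function('F')(304)), -1)))) = Add(-6479, Mul(-1, Mul(Add(-48001, 229413), Pow(Add(Add(Mul(104, 29), -65), Add(-24, 304)), -1)))) = Add(-6479, Mul(-1, Mul(181412, Pow(Add(Add(3016, -65), 280), -1)))) = Add(-6479, Mul(-1, Mul(181412, Pow(Add(2951, 280), -1)))) = Add(-6479, Mul(-1, Mul(181412, Pow(3231, -1)))) = Add(-6479, Mul(-1, Mul(181412, Rational(1, 3231)))) = Add(-6479, Mul(-1, Rational(181412, 3231))) = Add(-6479, Rational(-181412, 3231)) = Rational(-21115061, 3231)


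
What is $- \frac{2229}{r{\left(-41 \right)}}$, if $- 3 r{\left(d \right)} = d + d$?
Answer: $- \frac{6687}{82} \approx -81.549$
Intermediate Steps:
$r{\left(d \right)} = - \frac{2 d}{3}$ ($r{\left(d \right)} = - \frac{d + d}{3} = - \frac{2 d}{3}$)
$- \frac{2229}{r{\left(-41 \right)}} = - \frac{2229}{\left(- \frac{2}{3}\right) \left(-41\right)} = - \frac{2229}{\frac{82}{3}} = \left(-2229\right) \frac{3}{82} = - \frac{6687}{82}$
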